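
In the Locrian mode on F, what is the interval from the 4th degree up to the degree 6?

Spelling the Locrian mode on F: F Gb Ab Bb Cb Db Eb.
The 4th degree is Bb and the degree 6 is Db.
Bb up to Db is 3 semitones, a half step narrower than a major third, so the interval is minor.

minor 3rd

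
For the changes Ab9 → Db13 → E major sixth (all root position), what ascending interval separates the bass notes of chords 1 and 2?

The roots are Ab and Db.
Counting 4 letters and 5 half steps from Ab gives a perfect fourth.

perfect fourth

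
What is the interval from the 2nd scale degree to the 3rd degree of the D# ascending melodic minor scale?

Spelling the D# ascending melodic minor scale: D# E# F# G# A# B# C##.
The 2nd scale degree is E# and the degree 3 is F#.
From E# to F#: 1 semitone over a second = minor.

minor second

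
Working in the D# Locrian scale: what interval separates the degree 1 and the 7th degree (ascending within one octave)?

m7

D# locrian: D# E F# G# A B C#.
So we need the interval from D# up to C#.
From D# to C#: 10 semitones over a seventh = minor.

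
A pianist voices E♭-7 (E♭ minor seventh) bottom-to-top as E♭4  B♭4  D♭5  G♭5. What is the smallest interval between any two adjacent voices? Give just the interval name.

Adjacent intervals: E♭4→B♭4 = perfect fifth; B♭4→D♭5 = minor third; D♭5→G♭5 = perfect fourth.
The smallest is B♭4 to D♭5, a minor third (3 semitones).

minor third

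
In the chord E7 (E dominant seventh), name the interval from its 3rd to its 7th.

diminished 5th

Spelling the chord: E-G#-B-D.
The 3rd is G# and the 7th is D.
G# up to D is 6 semitones, a half step narrower than a perfect fifth, so the interval is diminished.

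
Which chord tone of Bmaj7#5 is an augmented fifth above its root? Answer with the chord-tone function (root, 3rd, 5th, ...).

B+maj7 (B augmented major seventh) is spelled B–D♯–F𝄪–A♯.
The root is B. An augmented fifth above B is F𝄪.
F𝄪 is the chord's 5th.

5th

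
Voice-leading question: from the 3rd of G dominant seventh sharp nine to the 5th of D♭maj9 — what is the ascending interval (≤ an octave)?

d7

G dominant seventh sharp nine has B as its 3rd, and D♭maj9 has A♭ as its 5th.
From B to A♭: 9 semitones over a seventh = diminished.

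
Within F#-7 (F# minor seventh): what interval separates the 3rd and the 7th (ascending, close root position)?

Spelling the chord: F#-A-C#-E.
So we need the interval from A up to E.
From A to E is 7 semitones, exactly the perfect fifth.

perfect fifth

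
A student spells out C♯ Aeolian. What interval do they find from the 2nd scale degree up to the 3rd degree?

The scale runs C♯ D♯ E F♯ G♯ A B.
2nd scale degree = D♯; 3rd scale degree = E.
D♯ up to E is 1 semitone, a half step narrower than a major second, so the interval is minor.

minor 2nd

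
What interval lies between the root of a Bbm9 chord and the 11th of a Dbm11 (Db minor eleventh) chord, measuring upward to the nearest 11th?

Bbm9 has Bb as its root, and Dbm11 (Db minor eleventh) has Gb as its 11th.
Bb up to Gb is 8 semitones, a half step narrower than a major sixth, so the interval is minor.

minor sixth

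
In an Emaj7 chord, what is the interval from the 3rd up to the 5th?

minor third

Spelling the chord: E, G♯, B, D♯.
3rd = G♯; 5th = B.
3 letter names make it a third; at 3 semitones (a half step narrower than major) the quality is minor.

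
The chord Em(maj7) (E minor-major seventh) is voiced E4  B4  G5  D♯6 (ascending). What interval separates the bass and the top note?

major fourteenth

The outer voices are E4 and D♯6.
From E to D♯ is 23 semitones, exactly the major fourteenth.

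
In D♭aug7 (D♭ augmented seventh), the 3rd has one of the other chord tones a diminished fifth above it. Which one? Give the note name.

D♭aug7 is spelled D♭–F–A–C♭.
The 3rd is F. A diminished fifth above F is C♭.
C♭ is the chord's 7th.

Cb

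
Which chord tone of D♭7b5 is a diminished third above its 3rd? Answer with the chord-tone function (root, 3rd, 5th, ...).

5th

D♭7b5 is spelled D♭ F A𝄫 C♭.
The 3rd is F. A diminished third above F is A𝄫.
A𝄫 is the chord's 5th.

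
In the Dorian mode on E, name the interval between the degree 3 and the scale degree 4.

Spelling the Dorian mode on E: E F# G A B C# D.
Degree 3 = G; 4th scale degree = A.
From G to A is 2 semitones, exactly the major second.

M2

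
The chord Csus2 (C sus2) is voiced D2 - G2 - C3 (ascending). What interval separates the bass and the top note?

minor 7th

The outer voices are D2 and C3.
From D to C: 10 semitones over a seventh = minor.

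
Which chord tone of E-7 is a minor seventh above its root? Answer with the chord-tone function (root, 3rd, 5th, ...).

7th

Em7 is spelled E-G-B-D.
The root is E. A minor seventh above E is D.
D is the chord's 7th.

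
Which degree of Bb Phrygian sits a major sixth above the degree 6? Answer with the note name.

Eb

The scale is Bb Cb Db Eb F Gb Ab.
The degree 6 is Gb; a major sixth above that is Eb — scale degree 4.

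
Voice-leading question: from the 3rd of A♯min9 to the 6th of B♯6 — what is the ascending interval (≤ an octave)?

augmented fifth

A♯min9 has C♯ as its 3rd, and B♯6 has G𝄪 as its 6th.
5 letter names make it a fifth; at 8 semitones (a half step wider than perfect) the quality is augmented.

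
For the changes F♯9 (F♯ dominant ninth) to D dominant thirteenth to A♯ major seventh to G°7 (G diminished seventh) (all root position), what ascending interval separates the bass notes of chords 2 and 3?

The roots are D and A♯.
5 letter names make it a fifth; at 8 semitones (a half step wider than perfect) the quality is augmented.

A5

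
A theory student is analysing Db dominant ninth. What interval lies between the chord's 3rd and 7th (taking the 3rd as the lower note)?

Spelling the chord: Db–F–Ab–Cb–Eb.
The 3rd is F and the 7th is Cb.
From F to Cb: 6 semitones over a fifth = diminished.
That tritone between 3rd and 7th is what gives the dominant seventh its pull toward resolution.

diminished fifth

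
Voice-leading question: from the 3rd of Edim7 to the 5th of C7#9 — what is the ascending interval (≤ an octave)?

The 3rd of Edim7 is G; the 5th of C7#9 is G.
From G to G is 0 semitones, exactly the perfect unison.

perfect unison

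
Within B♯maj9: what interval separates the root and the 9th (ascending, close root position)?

major ninth

B♯maj9 is spelled B♯ D𝄪 F𝄪 A𝄪 C𝄪.
That puts B♯ below C𝄪.
Counting 9 letters and 14 half steps from B♯ gives a major ninth.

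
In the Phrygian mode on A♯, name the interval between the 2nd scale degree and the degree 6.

Spelling the Phrygian mode on A♯: A♯ B C♯ D♯ E♯ F♯ G♯.
2nd scale degree = B; degree 6 = F♯.
From B to F♯ is 7 semitones, exactly the perfect fifth.

perfect fifth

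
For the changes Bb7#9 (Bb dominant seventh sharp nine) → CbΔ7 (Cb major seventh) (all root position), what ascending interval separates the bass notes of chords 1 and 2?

The roots are Bb and Cb.
2 letter names make it a second; at 1 semitone (a half step narrower than major) the quality is minor.

minor second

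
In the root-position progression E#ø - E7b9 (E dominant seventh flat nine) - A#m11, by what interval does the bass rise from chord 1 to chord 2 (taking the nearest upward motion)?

diminished octave

The roots are E# and E.
E# up to E is 11 semitones, a half step narrower than a perfect octave, so the interval is diminished.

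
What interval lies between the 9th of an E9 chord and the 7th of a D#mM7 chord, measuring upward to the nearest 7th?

augmented fifth

E9 has F# as its 9th, and D#mM7 has C## as its 7th.
From F# to C##: 8 semitones over a fifth = augmented.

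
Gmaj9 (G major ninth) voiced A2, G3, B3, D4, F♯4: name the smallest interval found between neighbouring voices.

Adjacent intervals: A2→G3 = minor seventh; G3→B3 = major third; B3→D4 = minor third; D4→F♯4 = major third.
The smallest is B3 to D4, a minor third (3 semitones).

minor 3rd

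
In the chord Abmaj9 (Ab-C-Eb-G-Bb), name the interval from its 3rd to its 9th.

minor seventh

The 3rd is C and the 9th is Bb.
7 letter names make it a seventh; at 10 semitones (a half step narrower than major) the quality is minor.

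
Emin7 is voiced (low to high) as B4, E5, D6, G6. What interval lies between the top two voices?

Those voices are D6 and G6.
D up to G spans 4 letter names and 5 semitones — a perfect fourth.

perfect 4th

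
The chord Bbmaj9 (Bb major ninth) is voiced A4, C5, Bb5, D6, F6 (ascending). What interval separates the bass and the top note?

m13

The outer voices are A4 and F6.
From A to F: 20 semitones over a thirteenth = minor.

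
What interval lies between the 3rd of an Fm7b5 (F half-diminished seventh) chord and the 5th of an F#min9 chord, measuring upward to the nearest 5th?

A3

Fm7b5 (F half-diminished seventh) has Ab as its 3rd, and F#min9 has C# as its 5th.
From Ab to C#: 5 semitones over a third = augmented.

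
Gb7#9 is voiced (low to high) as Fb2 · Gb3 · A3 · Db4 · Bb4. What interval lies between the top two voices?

Those voices are Db4 and Bb4.
Db up to Bb spans 6 letter names and 9 semitones — a major sixth.

major 6th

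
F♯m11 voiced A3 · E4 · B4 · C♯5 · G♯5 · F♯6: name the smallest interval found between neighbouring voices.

major 2nd

Adjacent intervals: A3→E4 = perfect fifth; E4→B4 = perfect fifth; B4→C♯5 = major second; C♯5→G♯5 = perfect fifth; G♯5→F♯6 = minor seventh.
The smallest is B4 to C♯5, a major second (2 semitones).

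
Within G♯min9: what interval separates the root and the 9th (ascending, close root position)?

G♯ minor ninth: G♯-B-D♯-F♯-A♯.
Root = G♯; 9th = A♯.
From G♯ to A♯ is 14 semitones, exactly the major ninth.

major ninth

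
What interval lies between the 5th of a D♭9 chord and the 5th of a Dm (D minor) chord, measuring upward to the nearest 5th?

augmented unison

The 5th of D♭9 is A♭; the 5th of Dm (D minor) is A.
From A♭ to A: 1 semitone over a unison = augmented.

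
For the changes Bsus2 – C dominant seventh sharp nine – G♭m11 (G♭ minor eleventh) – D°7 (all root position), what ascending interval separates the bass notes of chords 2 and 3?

The roots are C and G♭.
From C to G♭: 6 semitones over a fifth = diminished.

d5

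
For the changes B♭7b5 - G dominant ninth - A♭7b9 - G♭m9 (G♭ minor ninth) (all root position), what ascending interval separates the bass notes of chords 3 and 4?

minor seventh

The roots are A♭ and G♭.
A♭ up to G♭ is 10 semitones, a half step narrower than a major seventh, so the interval is minor.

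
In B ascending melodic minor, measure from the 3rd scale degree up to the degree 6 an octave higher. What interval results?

A11

The scale runs B C# D E F# G# A#.
So we need the interval from D up to G#.
From D to G#: 18 semitones over an eleventh = augmented.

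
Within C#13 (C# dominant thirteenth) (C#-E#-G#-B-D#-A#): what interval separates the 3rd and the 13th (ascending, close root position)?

perfect eleventh

3rd = E#; 13th = A#.
Counting 11 letters and 17 half steps from E# gives a perfect eleventh.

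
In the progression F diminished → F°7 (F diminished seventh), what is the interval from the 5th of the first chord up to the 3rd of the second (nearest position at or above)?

F diminished has Cb as its 5th, and F°7 (F diminished seventh) has Ab as its 3rd.
From Cb to Ab is 9 semitones, exactly the major sixth.

major sixth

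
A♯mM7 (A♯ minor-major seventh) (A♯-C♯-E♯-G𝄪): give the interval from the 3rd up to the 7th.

That puts C♯ below G𝄪.
5 letter names make it a fifth; at 8 semitones (a half step wider than perfect) the quality is augmented.

augmented 5th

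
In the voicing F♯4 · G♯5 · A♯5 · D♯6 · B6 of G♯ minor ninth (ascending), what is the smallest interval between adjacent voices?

Adjacent intervals: F♯4→G♯5 = major ninth; G♯5→A♯5 = major second; A♯5→D♯6 = perfect fourth; D♯6→B6 = minor sixth.
The smallest is G♯5 to A♯5, a major second (2 semitones).

major second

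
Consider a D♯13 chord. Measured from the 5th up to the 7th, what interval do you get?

minor third

D♯13 (D♯ dominant thirteenth): D♯, F𝄪, A♯, C♯, E♯, B♯.
The 5th is A♯ and the 7th is C♯.
From A♯ to C♯: 3 semitones over a third = minor.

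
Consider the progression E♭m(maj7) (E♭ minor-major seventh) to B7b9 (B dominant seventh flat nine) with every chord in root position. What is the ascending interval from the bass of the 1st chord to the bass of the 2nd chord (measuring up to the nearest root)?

augmented fifth

The roots are E♭ and B.
From E♭ to B: 8 semitones over a fifth = augmented.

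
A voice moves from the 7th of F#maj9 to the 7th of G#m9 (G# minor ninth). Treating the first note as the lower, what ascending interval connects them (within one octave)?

F#maj9 has E# as its 7th, and G#m9 (G# minor ninth) has F# as its 7th.
E# up to F# is 1 semitone, a half step narrower than a major second, so the interval is minor.

minor second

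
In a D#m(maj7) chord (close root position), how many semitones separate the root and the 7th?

The chord tones of D#mM7 are D#, F#, A#, C##.
D# to C## is a major seventh: 11 semitones.

11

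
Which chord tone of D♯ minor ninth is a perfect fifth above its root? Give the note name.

A#

The chord tones of D♯min9 are D♯–F♯–A♯–C♯–E♯.
The root is D♯. A perfect fifth above D♯ is A♯.
A♯ is the chord's 5th.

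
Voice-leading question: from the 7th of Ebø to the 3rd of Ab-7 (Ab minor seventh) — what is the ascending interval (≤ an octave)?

minor seventh

The 7th of Ebø is Db; the 3rd of Ab-7 (Ab minor seventh) is Cb.
7 letter names make it a seventh; at 10 semitones (a half step narrower than major) the quality is minor.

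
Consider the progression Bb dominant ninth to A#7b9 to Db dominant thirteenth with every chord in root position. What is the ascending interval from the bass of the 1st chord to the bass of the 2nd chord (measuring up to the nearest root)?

augmented 7th

The roots are Bb and A#.
From Bb to A#: 12 semitones over a seventh = augmented.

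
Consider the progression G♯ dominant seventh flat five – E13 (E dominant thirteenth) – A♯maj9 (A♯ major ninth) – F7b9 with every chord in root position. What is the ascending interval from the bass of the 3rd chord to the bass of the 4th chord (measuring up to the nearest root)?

The roots are A♯ and F.
From A♯ to F: 7 semitones over a sixth = diminished.

diminished sixth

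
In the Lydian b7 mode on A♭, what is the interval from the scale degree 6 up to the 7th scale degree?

minor second

A♭ lydian dominant: A♭ B♭ C D E♭ F G♭.
The scale degree 6 is F and the scale degree 7 is G♭.
2 letter names make it a second; at 1 semitone (a half step narrower than major) the quality is minor.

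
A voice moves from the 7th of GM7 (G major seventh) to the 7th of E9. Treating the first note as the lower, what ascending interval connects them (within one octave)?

minor sixth

GM7 (G major seventh) has F♯ as its 7th, and E9 has D as its 7th.
F♯ up to D is 8 semitones, a half step narrower than a major sixth, so the interval is minor.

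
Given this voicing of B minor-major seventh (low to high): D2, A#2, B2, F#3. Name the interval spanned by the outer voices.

major tenth

The outer voices are D2 and F#3.
From D to F# is 16 semitones, exactly the major tenth.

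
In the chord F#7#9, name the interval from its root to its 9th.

The chord tones of F#7#9 (F# dominant seventh sharp nine) are F#–A#–C#–E–G##.
That puts F# below G##.
9 letter names make it a ninth; at 15 semitones (a half step wider than major) the quality is augmented.

A9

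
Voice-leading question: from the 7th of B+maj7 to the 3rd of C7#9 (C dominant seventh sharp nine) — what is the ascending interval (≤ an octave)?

diminished fifth

The 7th of B+maj7 is A#; the 3rd of C7#9 (C dominant seventh sharp nine) is E.
5 letter names make it a fifth; at 6 semitones (a half step narrower than perfect) the quality is diminished.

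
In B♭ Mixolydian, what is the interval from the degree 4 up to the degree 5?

M2

The scale runs B♭ C D E♭ F G A♭.
That puts E♭ below F.
E♭ up to F spans 2 letter names and 2 semitones — a major second.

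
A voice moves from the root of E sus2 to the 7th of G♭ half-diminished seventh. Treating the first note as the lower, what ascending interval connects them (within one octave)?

diminished second

E sus2 has E as its root, and G♭ half-diminished seventh has F♭ as its 7th.
E up to F♭ is 0 semitones, a whole step narrower than a major second, so the interval is diminished.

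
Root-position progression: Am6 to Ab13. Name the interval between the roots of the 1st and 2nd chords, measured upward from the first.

The roots are A and Ab.
From A to Ab: 11 semitones over an octave = diminished.

diminished octave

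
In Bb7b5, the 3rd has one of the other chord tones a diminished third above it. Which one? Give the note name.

Spelling the chord: Bb-D-Fb-Ab.
The 3rd is D. A diminished third above D is Fb.
Fb is the chord's 5th.

Fb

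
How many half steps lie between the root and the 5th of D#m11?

7

Spelling the chord: D#-F#-A#-C#-E#-G#.
D# to A# is a perfect fifth: 7 semitones.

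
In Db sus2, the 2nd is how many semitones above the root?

2

Spelling the chord: Db, Eb, Ab.
Db to Eb is a major second: 2 semitones.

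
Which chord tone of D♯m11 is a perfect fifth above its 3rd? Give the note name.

C#

The chord tones of D♯m11 are D♯-F♯-A♯-C♯-E♯-G♯.
The 3rd is F♯. A perfect fifth above F♯ is C♯.
C♯ is the chord's 7th.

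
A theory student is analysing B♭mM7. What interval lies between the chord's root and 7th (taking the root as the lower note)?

major 7th

B♭mM7 is spelled B♭-D♭-F-A.
So we need the interval from B♭ up to A.
From B♭ to A is 11 semitones, exactly the major seventh.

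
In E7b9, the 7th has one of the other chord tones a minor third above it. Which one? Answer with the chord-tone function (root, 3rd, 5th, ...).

9th

The chord tones of E7b9 are E G# B D F.
The 7th is D. A minor third above D is F.
F is the chord's 9th.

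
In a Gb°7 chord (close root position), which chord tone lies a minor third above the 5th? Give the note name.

The chord tones of Gb°7 (Gb diminished seventh) are Gb-Bbb-Dbb-Fbb.
The 5th is Dbb. A minor third above Dbb is Fbb.
Fbb is the chord's 7th.

Fbb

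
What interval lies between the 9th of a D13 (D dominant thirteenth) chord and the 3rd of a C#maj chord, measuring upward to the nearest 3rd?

augmented unison

D13 (D dominant thirteenth) has E as its 9th, and C#maj has E# as its 3rd.
From E to E#: 1 semitone over a unison = augmented.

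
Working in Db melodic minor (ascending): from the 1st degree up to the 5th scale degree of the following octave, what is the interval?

perfect twelfth

Db melodic minor: Db Eb Fb Gb Ab Bb C.
That puts Db below Ab.
Counting 12 letters and 19 half steps from Db gives a perfect twelfth.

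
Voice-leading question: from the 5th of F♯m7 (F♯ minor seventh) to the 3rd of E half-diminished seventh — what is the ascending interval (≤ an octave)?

The 5th of F♯m7 (F♯ minor seventh) is C♯; the 3rd of E half-diminished seventh is G.
C♯ up to G is 6 semitones, a half step narrower than a perfect fifth, so the interval is diminished.

diminished fifth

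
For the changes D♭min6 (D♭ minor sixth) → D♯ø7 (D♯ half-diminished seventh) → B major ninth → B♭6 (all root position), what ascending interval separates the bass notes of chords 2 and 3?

The roots are D♯ and B.
From D♯ to B: 8 semitones over a sixth = minor.

minor 6th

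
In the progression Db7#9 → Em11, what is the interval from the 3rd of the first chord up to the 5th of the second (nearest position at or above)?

A4

Db7#9 has F as its 3rd, and Em11 has B as its 5th.
4 letter names make it a fourth; at 6 semitones (a half step wider than perfect) the quality is augmented.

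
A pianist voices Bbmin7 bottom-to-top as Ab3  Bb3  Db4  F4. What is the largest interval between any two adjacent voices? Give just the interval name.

Adjacent intervals: Ab3→Bb3 = major second; Bb3→Db4 = minor third; Db4→F4 = major third.
The largest is Db4 to F4, a major third (4 semitones).

major third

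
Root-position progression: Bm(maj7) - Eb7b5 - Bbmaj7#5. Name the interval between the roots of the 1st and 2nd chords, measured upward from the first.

diminished fourth

The roots are B and Eb.
4 letter names make it a fourth; at 4 semitones (a half step narrower than perfect) the quality is diminished.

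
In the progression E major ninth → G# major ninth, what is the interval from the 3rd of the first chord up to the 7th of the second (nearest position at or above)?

The 3rd of E major ninth is G#; the 7th of G# major ninth is F##.
Counting 7 letters and 11 half steps from G# gives a major seventh.

major seventh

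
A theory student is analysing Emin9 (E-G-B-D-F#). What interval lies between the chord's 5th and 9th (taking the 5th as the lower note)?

perfect fifth

That puts B below F#.
B up to F# spans 5 letter names and 7 semitones — a perfect fifth.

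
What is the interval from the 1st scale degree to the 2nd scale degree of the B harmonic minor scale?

The scale runs B C♯ D E F♯ G A♯.
That puts B below C♯.
From B to C♯ is 2 semitones, exactly the major second.

M2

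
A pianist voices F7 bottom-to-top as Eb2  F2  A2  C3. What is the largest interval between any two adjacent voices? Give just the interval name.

Adjacent intervals: Eb2→F2 = major second; F2→A2 = major third; A2→C3 = minor third.
The largest is F2 to A2, a major third (4 semitones).

major third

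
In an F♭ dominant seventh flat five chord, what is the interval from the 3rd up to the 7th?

diminished 5th

The chord tones of F♭ dominant seventh flat five are F♭ A♭ C𝄫 E𝄫.
That puts A♭ below E𝄫.
A♭ up to E𝄫 is 6 semitones, a half step narrower than a perfect fifth, so the interval is diminished.
This 3–7 tritone is the characteristic tension at the heart of the dominant sound.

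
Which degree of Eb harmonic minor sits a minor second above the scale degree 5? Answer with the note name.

Cb

The scale is Eb F Gb Ab Bb Cb D.
The scale degree 5 is Bb; a minor second above that is Cb — scale degree 6.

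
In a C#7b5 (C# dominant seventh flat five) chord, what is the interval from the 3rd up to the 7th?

Spelling the chord: C#–E#–G–B.
That puts E# below B.
5 letter names make it a fifth; at 6 semitones (a half step narrower than perfect) the quality is diminished.
That tritone between 3rd and 7th is what gives the dominant seventh its pull toward resolution.

d5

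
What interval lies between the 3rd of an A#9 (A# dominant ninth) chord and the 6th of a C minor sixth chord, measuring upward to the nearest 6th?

diminished sixth

The 3rd of A#9 (A# dominant ninth) is C##; the 6th of C minor sixth is A.
C## up to A is 7 semitones, a whole step narrower than a major sixth, so the interval is diminished.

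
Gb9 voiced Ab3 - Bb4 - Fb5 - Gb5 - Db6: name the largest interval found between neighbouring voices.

major 9th

Adjacent intervals: Ab3→Bb4 = major ninth; Bb4→Fb5 = diminished fifth; Fb5→Gb5 = major second; Gb5→Db6 = perfect fifth.
The largest is Ab3 to Bb4, a major ninth (14 semitones).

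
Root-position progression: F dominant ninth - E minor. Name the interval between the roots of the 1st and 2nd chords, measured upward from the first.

major seventh

The roots are F and E.
Counting 7 letters and 11 half steps from F gives a major seventh.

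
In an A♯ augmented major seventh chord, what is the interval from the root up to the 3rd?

major third

Spelling the chord: A♯-C𝄪-E𝄪-G𝄪.
Root = A♯; 3rd = C𝄪.
Counting 3 letters and 4 half steps from A♯ gives a major third.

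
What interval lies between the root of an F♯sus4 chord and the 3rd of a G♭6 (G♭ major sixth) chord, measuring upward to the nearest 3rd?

diminished fourth

The root of F♯sus4 is F♯; the 3rd of G♭6 (G♭ major sixth) is B♭.
4 letter names make it a fourth; at 4 semitones (a half step narrower than perfect) the quality is diminished.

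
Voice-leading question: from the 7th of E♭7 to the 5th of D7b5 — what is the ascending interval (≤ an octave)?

The 7th of E♭7 is D♭; the 5th of D7b5 is A♭.
Counting 5 letters and 7 half steps from D♭ gives a perfect fifth.

P5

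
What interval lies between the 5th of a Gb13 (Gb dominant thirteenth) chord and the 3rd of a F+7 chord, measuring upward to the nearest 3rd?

augmented 5th

Gb13 (Gb dominant thirteenth) has Db as its 5th, and F+7 has A as its 3rd.
5 letter names make it a fifth; at 8 semitones (a half step wider than perfect) the quality is augmented.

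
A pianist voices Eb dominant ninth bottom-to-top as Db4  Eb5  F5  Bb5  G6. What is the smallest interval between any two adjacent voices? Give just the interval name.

M2

Adjacent intervals: Db4→Eb5 = major ninth; Eb5→F5 = major second; F5→Bb5 = perfect fourth; Bb5→G6 = major sixth.
The smallest is Eb5 to F5, a major second (2 semitones).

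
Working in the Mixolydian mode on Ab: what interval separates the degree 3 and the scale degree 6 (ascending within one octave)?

perfect fourth

Ab mixolydian: Ab Bb C Db Eb F Gb.
The degree 3 is C and the 6th scale degree is F.
From C to F is 5 semitones, exactly the perfect fourth.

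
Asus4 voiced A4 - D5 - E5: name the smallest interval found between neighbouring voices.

M2

Adjacent intervals: A4→D5 = perfect fourth; D5→E5 = major second.
The smallest is D5 to E5, a major second (2 semitones).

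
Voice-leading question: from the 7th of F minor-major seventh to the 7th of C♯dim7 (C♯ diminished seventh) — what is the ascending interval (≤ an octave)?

diminished fifth

F minor-major seventh has E as its 7th, and C♯dim7 (C♯ diminished seventh) has B♭ as its 7th.
E up to B♭ is 6 semitones, a half step narrower than a perfect fifth, so the interval is diminished.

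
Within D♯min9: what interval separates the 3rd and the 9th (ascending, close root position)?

D♯m9 is spelled D♯ F♯ A♯ C♯ E♯.
That puts F♯ below E♯.
From F♯ to E♯ is 11 semitones, exactly the major seventh.

major 7th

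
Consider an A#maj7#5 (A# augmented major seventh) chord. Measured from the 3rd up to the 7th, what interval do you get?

perfect fifth

A#maj7#5 (A# augmented major seventh): A# C## E## G##.
3rd = C##; 7th = G##.
C## up to G## spans 5 letter names and 7 semitones — a perfect fifth.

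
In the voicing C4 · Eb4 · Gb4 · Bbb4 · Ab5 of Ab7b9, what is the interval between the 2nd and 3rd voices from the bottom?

m3

Those voices are Eb4 and Gb4.
Eb up to Gb is 3 semitones, a half step narrower than a major third, so the interval is minor.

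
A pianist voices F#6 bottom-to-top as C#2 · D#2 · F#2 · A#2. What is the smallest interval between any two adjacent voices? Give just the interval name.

major second

Adjacent intervals: C#2→D#2 = major second; D#2→F#2 = minor third; F#2→A#2 = major third.
The smallest is C#2 to D#2, a major second (2 semitones).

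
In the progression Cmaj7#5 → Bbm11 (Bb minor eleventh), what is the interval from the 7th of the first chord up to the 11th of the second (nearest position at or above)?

diminished fourth

The 7th of Cmaj7#5 is B; the 11th of Bbm11 (Bb minor eleventh) is Eb.
From B to Eb: 4 semitones over a fourth = diminished.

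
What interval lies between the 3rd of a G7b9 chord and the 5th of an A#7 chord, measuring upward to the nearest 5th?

A4

The 3rd of G7b9 is B; the 5th of A#7 is E#.
4 letter names make it a fourth; at 6 semitones (a half step wider than perfect) the quality is augmented.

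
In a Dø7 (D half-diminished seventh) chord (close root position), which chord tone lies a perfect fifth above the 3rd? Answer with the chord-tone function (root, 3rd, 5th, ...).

7th

Dm7b5 (D half-diminished seventh) is spelled D–F–A♭–C.
The 3rd is F. A perfect fifth above F is C.
C is the chord's 7th.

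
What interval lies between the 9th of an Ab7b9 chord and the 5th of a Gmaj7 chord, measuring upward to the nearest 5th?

augmented third

Ab7b9 has Bbb as its 9th, and Gmaj7 has D as its 5th.
3 letter names make it a third; at 5 semitones (a half step wider than major) the quality is augmented.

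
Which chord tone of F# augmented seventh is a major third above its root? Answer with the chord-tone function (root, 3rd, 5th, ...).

The chord tones of F# augmented seventh are F# A# C## E.
The root is F#. A major third above F# is A#.
A# is the chord's 3rd.

3rd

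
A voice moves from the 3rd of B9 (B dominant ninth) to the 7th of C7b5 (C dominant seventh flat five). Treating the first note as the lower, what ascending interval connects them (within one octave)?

B9 (B dominant ninth) has D♯ as its 3rd, and C7b5 (C dominant seventh flat five) has B♭ as its 7th.
6 letter names make it a sixth; at 7 semitones (a whole step narrower than major) the quality is diminished.

diminished 6th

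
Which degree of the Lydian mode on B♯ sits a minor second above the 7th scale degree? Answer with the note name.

B#

The scale is B♯ C𝄪 D𝄪 E𝄪 F𝄪 G𝄪 A𝄪.
The 7th scale degree is A𝄪; a minor second above that is B♯ — scale degree 1.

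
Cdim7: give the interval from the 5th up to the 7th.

Spelling the chord: C, Eb, Gb, Bbb.
So we need the interval from Gb up to Bbb.
3 letter names make it a third; at 3 semitones (a half step narrower than major) the quality is minor.

minor third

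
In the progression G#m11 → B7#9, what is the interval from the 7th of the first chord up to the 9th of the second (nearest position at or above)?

A5

The 7th of G#m11 is F#; the 9th of B7#9 is C##.
F# up to C## is 8 semitones, a half step wider than a perfect fifth, so the interval is augmented.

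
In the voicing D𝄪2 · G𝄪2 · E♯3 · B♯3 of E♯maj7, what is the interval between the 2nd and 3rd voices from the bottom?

Those voices are G𝄪2 and E♯3.
6 letter names make it a sixth; at 8 semitones (a half step narrower than major) the quality is minor.

minor sixth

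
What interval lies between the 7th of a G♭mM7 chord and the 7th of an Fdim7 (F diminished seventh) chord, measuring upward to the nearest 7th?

diminished seventh

G♭mM7 has F as its 7th, and Fdim7 (F diminished seventh) has E𝄫 as its 7th.
From F to E𝄫: 9 semitones over a seventh = diminished.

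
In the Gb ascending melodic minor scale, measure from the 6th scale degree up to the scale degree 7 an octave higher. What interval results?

The scale runs Gb Ab Bbb Cb Db Eb F.
6th scale degree = Eb; 7th degree (up an octave) = F.
Eb up to F spans 9 letter names and 14 semitones — a major ninth.

major ninth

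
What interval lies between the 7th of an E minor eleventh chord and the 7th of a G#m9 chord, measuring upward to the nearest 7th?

major third

E minor eleventh has D as its 7th, and G#m9 has F# as its 7th.
Counting 3 letters and 4 half steps from D gives a major third.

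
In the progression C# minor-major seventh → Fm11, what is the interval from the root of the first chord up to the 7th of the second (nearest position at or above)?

diminished third

C# minor-major seventh has C# as its root, and Fm11 has Eb as its 7th.
C# up to Eb is 2 semitones, a whole step narrower than a major third, so the interval is diminished.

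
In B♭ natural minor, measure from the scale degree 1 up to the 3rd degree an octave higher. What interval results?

B♭ natural minor: B♭ C D♭ E♭ F G♭ A♭.
That puts B♭ below D♭.
10 letter names make it a tenth; at 15 semitones (a half step narrower than major) the quality is minor.

minor tenth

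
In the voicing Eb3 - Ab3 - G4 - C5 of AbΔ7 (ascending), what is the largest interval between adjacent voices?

major 7th

Adjacent intervals: Eb3→Ab3 = perfect fourth; Ab3→G4 = major seventh; G4→C5 = perfect fourth.
The largest is Ab3 to G4, a major seventh (11 semitones).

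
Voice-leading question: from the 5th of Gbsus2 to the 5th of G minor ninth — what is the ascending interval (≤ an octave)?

augmented 1st

Gbsus2 has Db as its 5th, and G minor ninth has D as its 5th.
From Db to D: 1 semitone over a unison = augmented.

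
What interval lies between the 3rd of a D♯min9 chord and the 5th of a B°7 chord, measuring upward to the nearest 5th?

D♯min9 has F♯ as its 3rd, and B°7 has F as its 5th.
F♯ up to F is 11 semitones, a half step narrower than a perfect octave, so the interval is diminished.

d8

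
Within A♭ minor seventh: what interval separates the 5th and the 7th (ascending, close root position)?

minor 3rd

The chord tones of A♭-7 are A♭, C♭, E♭, G♭.
5th = E♭; 7th = G♭.
3 letter names make it a third; at 3 semitones (a half step narrower than major) the quality is minor.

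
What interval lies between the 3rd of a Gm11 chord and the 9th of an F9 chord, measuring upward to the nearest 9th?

major sixth

Gm11 has Bb as its 3rd, and F9 has G as its 9th.
From Bb to G is 9 semitones, exactly the major sixth.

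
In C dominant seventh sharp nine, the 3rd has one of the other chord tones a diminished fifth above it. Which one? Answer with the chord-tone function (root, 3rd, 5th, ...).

Spelling the chord: C E G Bb D#.
The 3rd is E. A diminished fifth above E is Bb.
Bb is the chord's 7th.

7th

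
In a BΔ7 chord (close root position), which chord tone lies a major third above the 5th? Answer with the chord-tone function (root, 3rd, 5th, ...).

7th

Spelling the chord: B–D#–F#–A#.
The 5th is F#. A major third above F# is A#.
A# is the chord's 7th.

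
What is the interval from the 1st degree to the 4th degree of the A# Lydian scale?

Spelling the A# Lydian scale: A# B# C## D## E# F## G##.
1st degree = A#; scale degree 4 = D##.
A# up to D## is 6 semitones, a half step wider than a perfect fourth, so the interval is augmented.

augmented 4th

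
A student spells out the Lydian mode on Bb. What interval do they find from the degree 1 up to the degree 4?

Bb lydian: Bb C D E F G A.
So we need the interval from Bb up to E.
4 letter names make it a fourth; at 6 semitones (a half step wider than perfect) the quality is augmented.

augmented fourth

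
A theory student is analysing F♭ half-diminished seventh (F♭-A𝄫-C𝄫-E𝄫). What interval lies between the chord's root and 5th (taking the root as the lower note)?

The root is F♭ and the 5th is C𝄫.
F♭ up to C𝄫 is 6 semitones, a half step narrower than a perfect fifth, so the interval is diminished.

diminished fifth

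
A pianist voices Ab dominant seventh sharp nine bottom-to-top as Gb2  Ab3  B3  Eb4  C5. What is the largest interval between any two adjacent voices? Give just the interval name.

major ninth

Adjacent intervals: Gb2→Ab3 = major ninth; Ab3→B3 = augmented second; B3→Eb4 = diminished fourth; Eb4→C5 = major sixth.
The largest is Gb2 to Ab3, a major ninth (14 semitones).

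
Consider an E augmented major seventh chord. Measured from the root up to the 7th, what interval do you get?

The chord tones of Emaj7#5 are E, G#, B#, D#.
That puts E below D#.
From E to D# is 11 semitones, exactly the major seventh.

major 7th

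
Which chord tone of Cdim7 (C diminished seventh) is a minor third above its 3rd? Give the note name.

Cdim7 is spelled C-Eb-Gb-Bbb.
The 3rd is Eb. A minor third above Eb is Gb.
Gb is the chord's 5th.

Gb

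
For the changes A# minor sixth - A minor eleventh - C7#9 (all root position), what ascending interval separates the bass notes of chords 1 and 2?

The roots are A# and A.
A# up to A is 11 semitones, a half step narrower than a perfect octave, so the interval is diminished.

diminished octave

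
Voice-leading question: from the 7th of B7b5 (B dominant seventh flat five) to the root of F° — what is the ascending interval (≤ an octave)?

minor sixth

The 7th of B7b5 (B dominant seventh flat five) is A; the root of F° is F.
A up to F is 8 semitones, a half step narrower than a major sixth, so the interval is minor.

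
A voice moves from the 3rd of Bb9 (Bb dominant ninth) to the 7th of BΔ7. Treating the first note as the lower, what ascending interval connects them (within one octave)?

Bb9 (Bb dominant ninth) has D as its 3rd, and BΔ7 has A# as its 7th.
D up to A# is 8 semitones, a half step wider than a perfect fifth, so the interval is augmented.

augmented fifth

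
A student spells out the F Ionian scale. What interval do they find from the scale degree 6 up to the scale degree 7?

major second

Spelling the F Ionian scale: F G A Bb C D E.
Scale degree 6 = D; degree 7 = E.
Counting 2 letters and 2 half steps from D gives a major second.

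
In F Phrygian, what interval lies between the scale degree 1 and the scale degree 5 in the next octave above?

perfect 12th

F phrygian: F Gb Ab Bb C Db Eb.
Scale degree 1 = F; 5th scale degree (up an octave) = C.
F up to C spans 12 letter names and 19 semitones — a perfect twelfth.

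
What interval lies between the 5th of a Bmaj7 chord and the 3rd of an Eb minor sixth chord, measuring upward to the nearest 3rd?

diminished second

The 5th of Bmaj7 is F#; the 3rd of Eb minor sixth is Gb.
From F# to Gb: 0 semitones over a second = diminished.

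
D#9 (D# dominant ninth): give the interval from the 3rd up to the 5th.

The chord tones of D#9 are D# F## A# C# E#.
So we need the interval from F## up to A#.
3 letter names make it a third; at 3 semitones (a half step narrower than major) the quality is minor.

minor third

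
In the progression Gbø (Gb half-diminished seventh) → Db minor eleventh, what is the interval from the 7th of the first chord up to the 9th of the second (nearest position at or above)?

Gbø (Gb half-diminished seventh) has Fb as its 7th, and Db minor eleventh has Eb as its 9th.
From Fb to Eb is 11 semitones, exactly the major seventh.

major seventh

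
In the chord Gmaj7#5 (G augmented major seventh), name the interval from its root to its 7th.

The chord tones of G augmented major seventh are G B D# F#.
The root is G and the 7th is F#.
Counting 7 letters and 11 half steps from G gives a major seventh.

major 7th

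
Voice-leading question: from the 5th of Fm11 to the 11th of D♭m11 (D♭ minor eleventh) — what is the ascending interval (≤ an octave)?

diminished fifth

Fm11 has C as its 5th, and D♭m11 (D♭ minor eleventh) has G♭ as its 11th.
From C to G♭: 6 semitones over a fifth = diminished.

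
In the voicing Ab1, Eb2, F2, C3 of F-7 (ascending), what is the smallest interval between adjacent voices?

Adjacent intervals: Ab1→Eb2 = perfect fifth; Eb2→F2 = major second; F2→C3 = perfect fifth.
The smallest is Eb2 to F2, a major second (2 semitones).

M2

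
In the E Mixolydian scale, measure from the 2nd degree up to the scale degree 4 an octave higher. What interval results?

m10

The scale runs E F# G# A B C# D.
So we need the interval from F# up to A.
F# up to A is 15 semitones, a half step narrower than a major tenth, so the interval is minor.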